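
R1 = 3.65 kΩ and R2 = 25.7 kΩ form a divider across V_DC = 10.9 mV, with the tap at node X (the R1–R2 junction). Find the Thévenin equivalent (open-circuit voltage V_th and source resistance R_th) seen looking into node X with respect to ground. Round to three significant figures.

Open-circuit (no load on X): V_th = V_DC · R2/(R1 + R2) = 10.9 × 25.7/(3.650 + 25.7) = 9.544 mV.
With V_DC suppressed (replaced by a short), R_th = R1 ‖ R2 = (3.650 × 25.7)/(3.650 + 25.7) = 3.196 kΩ.

V_th ≈ 9.54 mV, R_th ≈ 3.20 kΩ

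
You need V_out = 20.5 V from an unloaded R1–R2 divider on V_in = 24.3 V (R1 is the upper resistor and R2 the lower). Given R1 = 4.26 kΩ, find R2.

V_out/V_in = R2/(R1+R2) = 0.8436.
Rearranging, R2 = R1·k/(1−k) = 4.26 × 5.395 = 22.98 kΩ.

R2 ≈ 23.0 kΩ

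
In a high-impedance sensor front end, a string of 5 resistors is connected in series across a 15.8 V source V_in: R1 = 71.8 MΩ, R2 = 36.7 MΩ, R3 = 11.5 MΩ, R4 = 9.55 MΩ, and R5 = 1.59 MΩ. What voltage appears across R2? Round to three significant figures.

V ≈ 4.42 V

Series total: ΣR = 71.8 + 36.7 + 11.5 + 9.55 + 1.59 = 131.1 MΩ.
Voltage divider: V = V_in · (36.70 / 131.1) = 15.8 × 0.2799 = 4.422 V.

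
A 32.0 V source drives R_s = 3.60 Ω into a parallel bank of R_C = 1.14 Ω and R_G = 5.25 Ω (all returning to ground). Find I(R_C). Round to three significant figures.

Parallel bank: R_p = 1/(1/1.14 + 1/5.25) = 0.9366 Ω.
V_A = 32.0 × 0.9366/4.537 = 6.607 V.
I(R_C) = V_A / R_C = 6.607/1.14 = 5.795 A.
(Check via current divider: I_total = 7.054 A; share G_k/ΣG = 0.8216 → same result.)

I ≈ 5.80 A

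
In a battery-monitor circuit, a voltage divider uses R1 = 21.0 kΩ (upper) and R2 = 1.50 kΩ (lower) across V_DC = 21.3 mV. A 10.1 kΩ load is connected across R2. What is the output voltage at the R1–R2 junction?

R2 ‖ R_L = (1.50 × 10.1)/(1.50 + 10.1) = 1.306 kΩ.
Then V_out = V_DC · R2'/(R1 + R2') = 21.3 × 1.306/22.31 = 1.247 mV.
(Unloaded it would be 1.42 mV; the load pulls it down.)

V_out ≈ 1.25 mV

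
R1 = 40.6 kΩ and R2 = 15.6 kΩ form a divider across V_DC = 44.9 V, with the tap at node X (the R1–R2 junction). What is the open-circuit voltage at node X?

V_th ≈ 12.5 V

V_th is the unloaded tap voltage: V_DC · R2/(R1+R2) = 44.9 × 0.2776 = 12.46 V.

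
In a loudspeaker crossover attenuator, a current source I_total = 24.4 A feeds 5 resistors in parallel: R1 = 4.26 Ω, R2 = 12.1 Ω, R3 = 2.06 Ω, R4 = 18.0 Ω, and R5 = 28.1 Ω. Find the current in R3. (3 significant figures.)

Total conductance ΣG = 1/4.26 + 1/12.1 + 1/2.06 + 1/18.0 + 1/28.1 = 0.8940 (units of 1/Ω).
Current divider: I(R3) = I_total · G_k/ΣG = 24.4 × (0.4854/0.8940) = 24.4 × 0.5430 = 13.25 A.

I ≈ 13.2 A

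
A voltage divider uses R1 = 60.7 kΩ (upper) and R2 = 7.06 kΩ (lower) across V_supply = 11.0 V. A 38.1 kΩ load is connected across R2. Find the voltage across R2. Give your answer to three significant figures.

V_out ≈ 0.983 V

The load sits in parallel with R2, giving an effective lower resistance R2' = R2·R_L/(R2+R_L) = 5.956 kΩ.
Now apply the divider: V_out = 11.0 × 0.08936 = 0.9829 V.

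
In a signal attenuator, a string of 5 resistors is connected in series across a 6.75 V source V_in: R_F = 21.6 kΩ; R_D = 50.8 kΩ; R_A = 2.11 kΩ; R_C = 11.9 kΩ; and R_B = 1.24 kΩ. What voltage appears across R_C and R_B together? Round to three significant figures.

V ≈ 1.01 V

Series total: ΣR = 21.6 + 50.8 + 2.11 + 11.9 + 1.24 = 87.65 kΩ.
R_{R_C..R_B} = 11.9 + 1.24 = 13.14 kΩ.
V = V_in · R/ΣR = 6.75 × 0.1499 = 1.012 V.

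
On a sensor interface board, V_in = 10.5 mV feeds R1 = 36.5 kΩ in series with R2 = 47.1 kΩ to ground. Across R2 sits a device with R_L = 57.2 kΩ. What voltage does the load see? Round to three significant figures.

The load sits in parallel with R2, giving an effective lower resistance R2' = R2·R_L/(R2+R_L) = 25.83 kΩ.
Voltage divider with the loaded lower leg: V_out = 10.5 × 25.83/(36.5 + 25.83) = 10.5 × 0.4144 = 4.351 mV.

V_out ≈ 4.35 mV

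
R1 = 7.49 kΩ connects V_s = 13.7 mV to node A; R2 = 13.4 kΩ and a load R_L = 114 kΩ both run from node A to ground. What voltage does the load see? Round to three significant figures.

The load sits in parallel with R2, giving an effective lower resistance R2' = R2·R_L/(R2+R_L) = 11.99 kΩ.
Now apply the divider: V_out = 13.7 × 0.6155 = 8.433 mV.

V_out ≈ 8.43 mV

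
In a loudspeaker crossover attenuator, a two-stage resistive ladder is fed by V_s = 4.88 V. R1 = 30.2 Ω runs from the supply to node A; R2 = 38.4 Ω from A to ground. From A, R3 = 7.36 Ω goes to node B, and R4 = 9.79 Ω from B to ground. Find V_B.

The second stage (R3 + R4 = 17.15 Ω) loads node A in parallel with R2.
R2 ‖ (R3+R4) = 11.86 Ω.
First divider: V_A = V_s · 11.86/(30.2 + 11.86) = 1.376 V.
V_B = V_A × 0.5708 = 0.7853 V.

V_B ≈ 0.785 V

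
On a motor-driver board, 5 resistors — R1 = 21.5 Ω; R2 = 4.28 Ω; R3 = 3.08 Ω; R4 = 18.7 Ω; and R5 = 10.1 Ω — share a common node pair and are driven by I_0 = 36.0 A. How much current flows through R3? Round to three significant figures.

ΣG = 1/21.5 + 1/4.28 + 1/3.08 + 1/18.7 + 1/10.1 = 0.7573.
R3 takes the fraction G_k/ΣG = 0.3247/0.7573 = 0.4287, so I = 36.0 × 0.4287 = 15.43 A.

I ≈ 15.4 A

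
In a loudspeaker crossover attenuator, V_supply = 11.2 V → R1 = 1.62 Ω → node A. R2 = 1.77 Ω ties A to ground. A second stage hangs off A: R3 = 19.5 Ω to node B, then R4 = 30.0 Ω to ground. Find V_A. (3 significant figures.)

Node A sees R2 in parallel with the series input of stage 2, R3 + R4 = 49.50 Ω.
R2 ‖ (R3+R4) = 1.709 Ω.
First divider: V_A = V_supply · 1.709/(1.62 + 1.709) = 5.750 V.

V_A ≈ 5.75 V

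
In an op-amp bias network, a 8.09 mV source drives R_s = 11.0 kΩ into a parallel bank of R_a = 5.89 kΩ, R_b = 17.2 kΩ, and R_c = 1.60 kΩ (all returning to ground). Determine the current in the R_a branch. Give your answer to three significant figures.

Equivalent of the parallel group: R_p = 1.172 kΩ.
V_A by voltage divider: V_A = 8.09 × 1.172/(11.0 + 1.172) = 0.7792 mV.
Branch current I = V_A/R_a = 0.7792/5.89 = 0.1323 µA.

I ≈ 0.132 µA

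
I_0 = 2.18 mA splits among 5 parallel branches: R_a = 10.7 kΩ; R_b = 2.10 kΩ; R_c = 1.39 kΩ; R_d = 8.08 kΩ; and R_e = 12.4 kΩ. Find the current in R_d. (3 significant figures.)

ΣG = 1/10.7 + 1/2.10 + 1/1.39 + 1/8.08 + 1/12.4 = 1.493.
By the current-divider rule, I = I_0 · G_k/ΣG = 2.18 × 0.08287 = 0.1807 mA.

I ≈ 0.181 mA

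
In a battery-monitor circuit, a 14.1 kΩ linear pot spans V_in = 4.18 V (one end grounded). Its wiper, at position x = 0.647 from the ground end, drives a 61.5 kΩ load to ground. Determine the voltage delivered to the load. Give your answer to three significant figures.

V_out ≈ 2.57 V

Lower segment x·R_p = 9.123 kΩ; upper segment (1−x)·R_p = 4.977 kΩ.
Lower segment in parallel with the load: 9.123 ‖ 61.5 = 7.944 kΩ.
Then V_out = V_in · 7.944/(4.977 + 7.944) = 2.570 V.
(Unloaded: V_out = x·V_in = 2.70 V.)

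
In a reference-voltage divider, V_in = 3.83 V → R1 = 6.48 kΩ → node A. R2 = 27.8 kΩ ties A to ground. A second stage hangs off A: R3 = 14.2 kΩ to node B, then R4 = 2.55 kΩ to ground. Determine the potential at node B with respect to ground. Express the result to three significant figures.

V_B ≈ 0.360 V

Looking into the second stage from A: R3 + R4 = 16.75 kΩ appears in parallel with R2.
Effective lower resistance at A: R2 ‖ 16.75 = 10.45 kΩ.
First divider: V_A = V_in · 10.45/(6.48 + 10.45) = 2.364 V.
Stage 2 is unloaded, so V_B = V_A · R4/(R3+R4) = 2.364 × 2.55/16.75 = 0.3599 V.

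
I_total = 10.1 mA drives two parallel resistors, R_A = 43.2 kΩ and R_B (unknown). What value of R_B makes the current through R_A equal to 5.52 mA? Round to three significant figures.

The fraction through R_A equals R_B/(R_A+R_B).
With f = 0.5465, R_B = R_A · f/(1−f) = 43.2 × 1.205 = 52.07 kΩ.

R_B ≈ 52.1 kΩ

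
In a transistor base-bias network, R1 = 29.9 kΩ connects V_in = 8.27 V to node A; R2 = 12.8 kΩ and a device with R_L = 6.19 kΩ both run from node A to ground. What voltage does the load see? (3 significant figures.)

V_out ≈ 1.01 V

R2 ‖ R_L = (12.8 × 6.19)/(12.8 + 6.19) = 4.172 kΩ.
Voltage divider with the loaded lower leg: V_out = 8.27 × 4.172/(29.9 + 4.172) = 8.27 × 0.1225 = 1.013 V.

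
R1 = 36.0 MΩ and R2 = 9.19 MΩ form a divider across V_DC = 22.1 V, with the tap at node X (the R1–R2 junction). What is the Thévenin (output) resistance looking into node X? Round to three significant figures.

R_th ≈ 7.32 MΩ

With V_DC suppressed (replaced by a short), R_th = R1 ‖ R2 = (36.00 × 9.19)/(36.00 + 9.19) = 7.321 MΩ.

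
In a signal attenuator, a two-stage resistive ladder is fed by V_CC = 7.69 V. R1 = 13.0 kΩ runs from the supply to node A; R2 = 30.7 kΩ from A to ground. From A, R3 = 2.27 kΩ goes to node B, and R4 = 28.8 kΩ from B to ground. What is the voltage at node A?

V_A ≈ 4.18 V

Looking into the second stage from A: R3 + R4 = 31.07 kΩ appears in parallel with R2.
Effective lower resistance at A: R2 ‖ 31.07 = 15.44 kΩ.
First divider: V_A = V_CC · 15.44/(13.0 + 15.44) = 4.175 V.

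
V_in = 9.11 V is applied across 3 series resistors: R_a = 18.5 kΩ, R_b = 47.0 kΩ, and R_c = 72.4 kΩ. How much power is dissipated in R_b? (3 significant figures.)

P ≈ 0.205 mW

The common current is I = 9.11/137.9 = 0.06606 mA.
P(R_b) = I²·R_b = (0.06606)² × 47.0 = 0.2051 mW.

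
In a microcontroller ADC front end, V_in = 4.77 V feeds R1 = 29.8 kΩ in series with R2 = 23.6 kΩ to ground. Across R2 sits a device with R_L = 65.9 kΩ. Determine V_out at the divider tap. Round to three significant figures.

V_out ≈ 1.76 V

R2 ‖ R_L = (23.6 × 65.9)/(23.6 + 65.9) = 17.38 kΩ.
Voltage divider with the loaded lower leg: V_out = 4.77 × 17.38/(29.8 + 17.38) = 4.77 × 0.3683 = 1.757 V.
(Unloaded it would be 2.11 V; the load pulls it down.)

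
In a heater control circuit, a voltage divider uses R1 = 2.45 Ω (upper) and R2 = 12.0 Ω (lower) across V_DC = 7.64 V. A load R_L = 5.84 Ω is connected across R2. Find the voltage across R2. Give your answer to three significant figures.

V_out ≈ 4.71 V

R2 ‖ R_L = (12.0 × 5.84)/(12.0 + 5.84) = 3.928 Ω.
Then V_out = V_DC · R2'/(R1 + R2') = 7.64 × 3.928/6.378 = 4.705 V.
(Unloaded it would be 6.34 V; the load pulls it down.)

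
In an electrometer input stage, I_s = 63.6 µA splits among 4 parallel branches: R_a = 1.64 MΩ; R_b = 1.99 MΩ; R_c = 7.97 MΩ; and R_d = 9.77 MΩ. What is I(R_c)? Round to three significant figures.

Conductances: ΣG = 1/1.64 + 1/1.99 + 1/7.97 + 1/9.77 = 1.340 (1/MΩ).
Current divider: I(R_c) = I_s · G_k/ΣG = 63.6 × (0.1255/1.340) = 63.6 × 0.09363 = 5.955 µA.

I ≈ 5.95 µA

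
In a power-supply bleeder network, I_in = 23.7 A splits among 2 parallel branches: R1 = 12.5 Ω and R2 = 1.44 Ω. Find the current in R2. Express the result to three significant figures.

With just two branches, the current splits inversely with resistance.
I(R2) = 23.7 × 12.5/(12.5 + 1.44) = 23.7 × 0.8967 = 21.25 A.

I ≈ 21.3 A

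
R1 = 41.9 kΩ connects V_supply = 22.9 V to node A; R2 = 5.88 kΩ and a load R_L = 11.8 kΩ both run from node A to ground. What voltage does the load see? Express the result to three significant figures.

First combine the lower leg with the load: R2 ‖ R_L = 3.924 kΩ.
Then V_out = V_supply · R2'/(R1 + R2') = 22.9 × 3.924/45.82 = 1.961 V.

V_out ≈ 1.96 V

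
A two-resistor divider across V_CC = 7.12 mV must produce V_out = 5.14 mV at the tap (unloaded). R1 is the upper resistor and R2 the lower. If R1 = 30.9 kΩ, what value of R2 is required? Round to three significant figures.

R2 ≈ 80.2 kΩ

Required fraction k = V_out/V_CC = 0.7219.
R2 = R1 · 0.7219/(1 − 0.7219) = 80.22 kΩ.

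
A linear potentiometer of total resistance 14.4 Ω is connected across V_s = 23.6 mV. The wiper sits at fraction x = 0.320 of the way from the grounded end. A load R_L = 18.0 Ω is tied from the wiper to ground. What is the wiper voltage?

V_out ≈ 6.43 mV

Lower segment x·R_p = 4.608 Ω; upper segment (1−x)·R_p = 9.792 Ω.
Lower segment in parallel with the load: 4.608 ‖ 18.0 = 3.669 Ω.
Loaded-divider output: V_out = 23.6 × 0.2726 = 6.432 mV.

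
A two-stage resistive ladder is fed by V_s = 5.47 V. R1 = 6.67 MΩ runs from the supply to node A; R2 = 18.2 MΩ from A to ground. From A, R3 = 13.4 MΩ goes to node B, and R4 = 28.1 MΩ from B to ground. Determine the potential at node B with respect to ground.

Looking into the second stage from A: R3 + R4 = 41.50 MΩ appears in parallel with R2.
Effective lower resistance at A: R2 ‖ 41.50 = 12.65 MΩ.
So V_A = 5.47 × 0.6548 = 3.582 V.
V_B = V_A × 0.6771 = 2.425 V.

V_B ≈ 2.43 V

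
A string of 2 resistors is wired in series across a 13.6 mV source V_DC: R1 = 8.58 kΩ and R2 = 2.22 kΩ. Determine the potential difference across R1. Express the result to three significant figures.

V ≈ 10.8 mV

Series total: ΣR = 8.58 + 2.22 = 10.80 kΩ.
Voltage divider: V = V_DC · (8.580 / 10.80) = 13.6 × 0.7944 = 10.80 mV.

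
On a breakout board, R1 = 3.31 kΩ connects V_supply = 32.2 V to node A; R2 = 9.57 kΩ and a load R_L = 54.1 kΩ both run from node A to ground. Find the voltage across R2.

The load sits in parallel with R2, giving an effective lower resistance R2' = R2·R_L/(R2+R_L) = 8.132 kΩ.
Voltage divider with the loaded lower leg: V_out = 32.2 × 8.132/(3.31 + 8.132) = 32.2 × 0.7107 = 22.88 V.

V_out ≈ 22.9 V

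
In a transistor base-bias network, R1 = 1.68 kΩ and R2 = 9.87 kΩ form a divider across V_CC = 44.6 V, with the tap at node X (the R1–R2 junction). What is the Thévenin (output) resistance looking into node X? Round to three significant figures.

With V_CC suppressed (replaced by a short), R_th = R1 ‖ R2 = (1.680 × 9.87)/(1.680 + 9.87) = 1.436 kΩ.

R_th ≈ 1.44 kΩ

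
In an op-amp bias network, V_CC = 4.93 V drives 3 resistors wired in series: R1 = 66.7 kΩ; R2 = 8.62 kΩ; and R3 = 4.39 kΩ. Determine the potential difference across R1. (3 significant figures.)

V ≈ 4.13 V

Series total: ΣR = 66.7 + 8.62 + 4.39 = 79.71 kΩ.
Voltage divider: V = V_CC · (66.70 / 79.71) = 4.93 × 0.8368 = 4.125 V.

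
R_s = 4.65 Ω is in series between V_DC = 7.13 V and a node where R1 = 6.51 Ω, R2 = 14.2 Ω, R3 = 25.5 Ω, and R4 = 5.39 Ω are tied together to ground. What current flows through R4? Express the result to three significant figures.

I ≈ 0.429 A

Equivalent of the parallel group: R_p = 2.228 Ω.
V_A by voltage divider: V_A = 7.13 × 2.228/(4.65 + 2.228) = 2.310 V.
Branch current I = V_A/R4 = 2.310/5.39 = 0.4285 A.
(Check via current divider: I_total = 1.037 A; share G_k/ΣG = 0.4134 → same result.)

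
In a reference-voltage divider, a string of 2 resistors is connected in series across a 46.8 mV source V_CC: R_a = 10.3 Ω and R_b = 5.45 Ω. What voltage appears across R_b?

V ≈ 16.2 mV

ΣR = 10.3 + 5.45 = 15.75 Ω.
By the voltage-divider rule, V = 46.8 × 5.450/15.75 = 16.19 mV.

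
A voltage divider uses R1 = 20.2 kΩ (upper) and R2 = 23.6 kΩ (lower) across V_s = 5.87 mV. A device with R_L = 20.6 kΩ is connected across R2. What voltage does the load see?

R2 ‖ R_L = (23.6 × 20.6)/(23.6 + 20.6) = 11.00 kΩ.
Voltage divider with the loaded lower leg: V_out = 5.87 × 11.00/(20.2 + 11.00) = 5.87 × 0.3525 = 2.069 mV.
(Unloaded it would be 3.16 mV; the load pulls it down.)

V_out ≈ 2.07 mV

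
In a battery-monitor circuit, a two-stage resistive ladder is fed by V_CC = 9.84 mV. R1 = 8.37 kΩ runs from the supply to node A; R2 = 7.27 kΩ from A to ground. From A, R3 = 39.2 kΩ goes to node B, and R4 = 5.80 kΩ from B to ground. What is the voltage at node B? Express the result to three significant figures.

Node A sees R2 in parallel with the series input of stage 2, R3 + R4 = 45.00 kΩ.
R2 ‖ (R3+R4) = 6.259 kΩ.
So V_A = 9.84 × 0.4278 = 4.210 mV.
V_B = V_A × 0.1289 = 0.5426 mV.

V_B ≈ 0.543 mV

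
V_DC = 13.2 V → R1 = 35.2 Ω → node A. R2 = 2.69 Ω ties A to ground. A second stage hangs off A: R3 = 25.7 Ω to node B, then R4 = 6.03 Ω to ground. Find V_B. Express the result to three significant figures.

V_B ≈ 0.165 V

The second stage (R3 + R4 = 31.73 Ω) loads node A in parallel with R2.
R2 ‖ (R3+R4) = 2.480 Ω.
V_A = 13.2 × 2.480/(35.2 + 2.480) = 0.8687 V.
Stage 2 is unloaded, so V_B = V_A · R4/(R3+R4) = 0.8687 × 6.03/31.73 = 0.1651 V.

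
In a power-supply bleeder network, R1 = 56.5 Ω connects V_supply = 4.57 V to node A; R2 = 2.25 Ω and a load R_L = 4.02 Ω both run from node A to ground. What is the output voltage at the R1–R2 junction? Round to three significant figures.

The load sits in parallel with R2, giving an effective lower resistance R2' = R2·R_L/(R2+R_L) = 1.443 Ω.
Now apply the divider: V_out = 4.57 × 0.02490 = 0.1138 V.

V_out ≈ 0.114 V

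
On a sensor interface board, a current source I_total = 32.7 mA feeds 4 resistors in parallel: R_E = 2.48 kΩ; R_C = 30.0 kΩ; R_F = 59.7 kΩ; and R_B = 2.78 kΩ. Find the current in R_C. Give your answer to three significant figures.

Total conductance ΣG = 1/2.48 + 1/30.0 + 1/59.7 + 1/2.78 = 0.8130 (units of 1/kΩ).
Current divider: I(R_C) = I_total · G_k/ΣG = 32.7 × (0.03333/0.8130) = 32.7 × 0.04100 = 1.341 mA.

I ≈ 1.34 mA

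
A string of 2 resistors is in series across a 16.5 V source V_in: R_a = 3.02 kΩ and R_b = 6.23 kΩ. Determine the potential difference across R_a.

ΣR = 3.02 + 6.23 = 9.250 kΩ.
By the voltage-divider rule, V = 16.5 × 3.020/9.250 = 5.387 V.

V ≈ 5.39 V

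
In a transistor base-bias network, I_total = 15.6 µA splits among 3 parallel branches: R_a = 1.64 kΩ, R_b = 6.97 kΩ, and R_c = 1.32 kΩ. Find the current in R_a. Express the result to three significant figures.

Total conductance ΣG = 1/1.64 + 1/6.97 + 1/1.32 = 1.511 (units of 1/kΩ).
Current divider: I(R_a) = I_total · G_k/ΣG = 15.6 × (0.6098/1.511) = 15.6 × 0.4036 = 6.296 µA.

I ≈ 6.30 µA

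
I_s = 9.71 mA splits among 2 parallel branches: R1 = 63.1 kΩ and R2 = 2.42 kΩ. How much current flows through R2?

I ≈ 9.35 mA

For two parallel branches, I_k = I_s · (other R)/(sum of R).
So I = 9.71 × 63.1/65.52 = 9.351 mA.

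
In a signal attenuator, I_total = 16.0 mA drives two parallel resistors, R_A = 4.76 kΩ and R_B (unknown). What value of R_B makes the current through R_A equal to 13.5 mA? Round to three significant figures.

R_B ≈ 25.7 kΩ

In a two-way split, I_A/I_total = R_B/(R_A + R_B).
With f = 0.8438, R_B = R_A · f/(1−f) = 4.76 × 5.400 = 25.70 kΩ.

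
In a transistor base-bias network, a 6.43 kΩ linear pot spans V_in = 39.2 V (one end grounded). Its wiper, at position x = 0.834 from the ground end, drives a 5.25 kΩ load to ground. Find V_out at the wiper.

V_out ≈ 28.0 V

Lower segment x·R_p = 5.363 kΩ; upper segment (1−x)·R_p = 1.067 kΩ.
Lower segment in parallel with the load: 5.363 ‖ 5.25 = 2.653 kΩ.
Loaded-divider output: V_out = 39.2 × 0.7131 = 27.95 V.
(Unloaded: V_out = x·V_in = 32.7 V.)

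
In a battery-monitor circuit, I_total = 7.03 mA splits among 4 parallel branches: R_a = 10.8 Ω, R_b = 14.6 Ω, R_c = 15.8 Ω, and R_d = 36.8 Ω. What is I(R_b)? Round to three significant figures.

Conductances: ΣG = 1/10.8 + 1/14.6 + 1/15.8 + 1/36.8 = 0.2516 (1/Ω).
R_b takes the fraction G_k/ΣG = 0.06849/0.2516 = 0.2723, so I = 7.03 × 0.2723 = 1.914 mA.

I ≈ 1.91 mA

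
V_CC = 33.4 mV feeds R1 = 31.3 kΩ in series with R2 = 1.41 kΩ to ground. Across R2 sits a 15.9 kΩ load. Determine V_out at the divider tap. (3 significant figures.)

The load sits in parallel with R2, giving an effective lower resistance R2' = R2·R_L/(R2+R_L) = 1.295 kΩ.
Now apply the divider: V_out = 33.4 × 0.03973 = 1.327 mV.
(Unloaded it would be 1.44 mV; the load pulls it down.)

V_out ≈ 1.33 mV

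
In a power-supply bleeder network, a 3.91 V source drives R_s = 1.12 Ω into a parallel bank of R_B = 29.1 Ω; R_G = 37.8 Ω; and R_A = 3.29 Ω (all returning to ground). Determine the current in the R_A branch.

I ≈ 0.844 A

Combine the parallel branches: R_p = (1/29.1 + 1/37.8 + 1/3.29)⁻¹ = 2.741 Ω.
V_A = 3.91 × 2.741/3.861 = 2.776 V.
I(R_A) = V_A / R_A = 2.776/3.29 = 0.8437 A.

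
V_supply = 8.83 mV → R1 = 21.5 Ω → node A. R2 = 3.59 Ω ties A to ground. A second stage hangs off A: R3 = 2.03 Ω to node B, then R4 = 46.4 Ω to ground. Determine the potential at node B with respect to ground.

Node A sees R2 in parallel with the series input of stage 2, R3 + R4 = 48.43 Ω.
R2 ‖ (R3+R4) = 3.342 Ω.
V_A = 8.83 × 3.342/(21.5 + 3.342) = 1.188 mV.
V_B = V_A × 0.9581 = 1.138 mV.

V_B ≈ 1.14 mV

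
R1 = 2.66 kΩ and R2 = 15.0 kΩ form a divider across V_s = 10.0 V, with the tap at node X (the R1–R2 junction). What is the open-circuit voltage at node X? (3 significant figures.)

V_th ≈ 8.49 V

Open-circuit (no load on X): V_th = V_s · R2/(R1 + R2) = 10.0 × 15.0/(2.660 + 15.0) = 8.494 V.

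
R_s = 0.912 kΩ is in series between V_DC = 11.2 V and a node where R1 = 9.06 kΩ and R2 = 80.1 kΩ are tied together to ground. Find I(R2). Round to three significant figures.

Parallel bank: R_p = 1/(1/9.06 + 1/80.1) = 8.139 kΩ.
V_A = 11.2 × 8.139/9.051 = 10.07 V.
Branch current I = V_A/R2 = 10.07/80.1 = 0.1257 mA.
(Equivalently: I_total = 1.237 mA, then current-divider fraction G_k/ΣG = 0.1016.)

I ≈ 0.126 mA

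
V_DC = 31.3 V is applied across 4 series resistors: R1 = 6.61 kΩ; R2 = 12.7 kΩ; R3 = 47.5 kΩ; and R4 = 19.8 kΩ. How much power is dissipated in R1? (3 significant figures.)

ΣR = 86.61 kΩ → I = 31.3/86.61 = 0.3614 mA.
P(R1) = I²·R1 = (0.3614)² × 6.61 = 0.8633 mW.

P ≈ 0.863 mW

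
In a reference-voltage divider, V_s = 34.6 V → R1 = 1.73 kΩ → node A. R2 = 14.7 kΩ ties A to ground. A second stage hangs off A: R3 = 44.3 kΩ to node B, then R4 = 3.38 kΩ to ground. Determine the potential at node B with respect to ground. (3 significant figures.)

Node A sees R2 in parallel with the series input of stage 2, R3 + R4 = 47.68 kΩ.
Effective lower resistance at A: R2 ‖ 47.68 = 11.24 kΩ.
First divider: V_A = V_s · 11.24/(1.73 + 11.24) = 29.98 V.
Stage 2 is unloaded, so V_B = V_A · R4/(R3+R4) = 29.98 × 3.38/47.68 = 2.126 V.

V_B ≈ 2.13 V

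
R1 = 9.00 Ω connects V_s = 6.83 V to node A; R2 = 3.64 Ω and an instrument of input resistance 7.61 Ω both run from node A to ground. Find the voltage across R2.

V_out ≈ 1.47 V

The load sits in parallel with R2, giving an effective lower resistance R2' = R2·R_L/(R2+R_L) = 2.462 Ω.
Now apply the divider: V_out = 6.83 × 0.2148 = 1.467 V.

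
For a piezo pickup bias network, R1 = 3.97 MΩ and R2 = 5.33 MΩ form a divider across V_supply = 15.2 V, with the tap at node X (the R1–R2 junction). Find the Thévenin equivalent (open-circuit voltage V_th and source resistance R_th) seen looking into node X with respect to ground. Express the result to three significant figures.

V_th ≈ 8.71 V, R_th ≈ 2.28 MΩ

Open-circuit (no load on X): V_th = V_supply · R2/(R1 + R2) = 15.2 × 5.33/(3.970 + 5.33) = 8.711 V.
Looking into X with the source shorted: R_th = R1·R2/(R1+R2) = 3.970 × 5.33/9.300 = 2.275 MΩ.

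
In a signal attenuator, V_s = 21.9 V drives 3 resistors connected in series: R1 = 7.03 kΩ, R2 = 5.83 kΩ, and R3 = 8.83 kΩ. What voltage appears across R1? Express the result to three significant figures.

V ≈ 7.10 V

Total series resistance ΣR = 7.03 + 5.83 + 8.83 = 21.69 kΩ.
Voltage divider: V = V_s · (7.030 / 21.69) = 21.9 × 0.3241 = 7.098 V.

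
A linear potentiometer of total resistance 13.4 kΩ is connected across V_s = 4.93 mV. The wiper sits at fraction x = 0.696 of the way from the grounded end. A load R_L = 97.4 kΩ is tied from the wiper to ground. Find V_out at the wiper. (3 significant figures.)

V_out ≈ 3.33 mV

Lower segment x·R_p = 9.326 kΩ; upper segment (1−x)·R_p = 4.074 kΩ.
(x·R_p) ‖ R_L = 8.511 kΩ.
V_out = 4.93 × 8.511/(4.074 + 8.511) = 3.334 mV.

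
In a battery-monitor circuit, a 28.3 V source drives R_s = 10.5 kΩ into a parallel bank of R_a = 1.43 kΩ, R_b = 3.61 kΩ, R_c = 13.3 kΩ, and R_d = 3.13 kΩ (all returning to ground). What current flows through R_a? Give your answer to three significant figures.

Combine the parallel branches: R_p = (1/1.43 + 1/3.61 + 1/13.3 + 1/3.13)⁻¹ = 0.7294 kΩ.
V_A by voltage divider: V_A = 28.3 × 0.7294/(10.5 + 0.7294) = 1.838 V.
I(R_a) = V_A / R_a = 1.838/1.43 = 1.285 mA.

I ≈ 1.29 mA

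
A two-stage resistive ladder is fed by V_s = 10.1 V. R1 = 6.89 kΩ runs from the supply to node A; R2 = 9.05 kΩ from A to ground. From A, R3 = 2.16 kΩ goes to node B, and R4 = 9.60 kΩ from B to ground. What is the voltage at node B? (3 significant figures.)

The second stage (R3 + R4 = 11.76 kΩ) loads node A in parallel with R2.
R2 ‖ (R3+R4) = 5.114 kΩ.
First divider: V_A = V_s · 5.114/(6.89 + 5.114) = 4.303 V.
Stage 2 is unloaded, so V_B = V_A · R4/(R3+R4) = 4.303 × 9.60/11.76 = 3.513 V.

V_B ≈ 3.51 V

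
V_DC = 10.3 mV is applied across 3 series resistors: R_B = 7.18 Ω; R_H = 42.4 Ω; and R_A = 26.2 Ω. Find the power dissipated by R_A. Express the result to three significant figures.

P ≈ 0.484 µW

The common current is I = 10.3/75.78 = 0.1359 mA.
P = I²R = 0.01847 × 26.2 = 0.4840 µW.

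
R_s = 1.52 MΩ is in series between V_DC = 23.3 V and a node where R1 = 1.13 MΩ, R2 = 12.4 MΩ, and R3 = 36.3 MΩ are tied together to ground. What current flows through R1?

I ≈ 8.22 µA

Combine the parallel branches: R_p = (1/1.13 + 1/12.4 + 1/36.3)⁻¹ = 1.007 MΩ.
Node voltage V_A = V_DC · R_p/(R_s + R_p) = 23.3 × 0.3985 = 9.284 V.
I(R1) = V_A / R1 = 9.284/1.13 = 8.216 µA.
(Equivalently: I_total = 9.221 µA, then current-divider fraction G_k/ΣG = 0.8911.)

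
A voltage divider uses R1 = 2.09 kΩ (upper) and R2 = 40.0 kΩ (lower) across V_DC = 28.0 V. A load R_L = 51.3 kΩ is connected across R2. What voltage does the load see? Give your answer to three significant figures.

First combine the lower leg with the load: R2 ‖ R_L = 22.48 kΩ.
Voltage divider with the loaded lower leg: V_out = 28.0 × 22.48/(2.09 + 22.48) = 28.0 × 0.9149 = 25.62 V.
(Unloaded it would be 26.6 V; the load pulls it down.)

V_out ≈ 25.6 V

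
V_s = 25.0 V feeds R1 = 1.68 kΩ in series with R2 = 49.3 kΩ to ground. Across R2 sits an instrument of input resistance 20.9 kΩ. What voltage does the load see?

The load sits in parallel with R2, giving an effective lower resistance R2' = R2·R_L/(R2+R_L) = 14.68 kΩ.
Now apply the divider: V_out = 25.0 × 0.8973 = 22.43 V.

V_out ≈ 22.4 V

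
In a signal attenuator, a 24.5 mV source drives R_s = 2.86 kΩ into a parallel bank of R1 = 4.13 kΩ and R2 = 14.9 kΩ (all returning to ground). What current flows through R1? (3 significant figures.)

I ≈ 3.15 µA

Parallel bank: R_p = 1/(1/4.13 + 1/14.9) = 3.234 kΩ.
V_A = 24.5 × 3.234/6.094 = 13.00 mV.
I(R1) = V_A / R1 = 13.00/4.13 = 3.148 µA.
(Equivalently: I_total = 4.021 µA, then current-divider fraction G_k/ΣG = 0.7830.)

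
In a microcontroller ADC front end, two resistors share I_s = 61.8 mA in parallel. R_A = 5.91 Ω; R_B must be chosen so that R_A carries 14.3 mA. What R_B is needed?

The fraction through R_A equals R_B/(R_A+R_B).
14.3/61.8 = R_B/(R_A + R_B) → R_B = R_A · (0.2314)/(1 − 0.2314) = 5.91 × 0.3011 = 1.779 Ω.

R_B ≈ 1.78 Ω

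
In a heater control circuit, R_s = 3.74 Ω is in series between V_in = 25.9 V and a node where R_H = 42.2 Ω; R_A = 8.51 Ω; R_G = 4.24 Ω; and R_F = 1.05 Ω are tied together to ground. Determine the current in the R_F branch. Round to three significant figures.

Combine the parallel branches: R_p = (1/42.2 + 1/8.51 + 1/4.24 + 1/1.05)⁻¹ = 0.7522 Ω.
V_A = 25.9 × 0.7522/4.492 = 4.337 V.
Branch current I = V_A/R_F = 4.337/1.05 = 4.130 A.

I ≈ 4.13 A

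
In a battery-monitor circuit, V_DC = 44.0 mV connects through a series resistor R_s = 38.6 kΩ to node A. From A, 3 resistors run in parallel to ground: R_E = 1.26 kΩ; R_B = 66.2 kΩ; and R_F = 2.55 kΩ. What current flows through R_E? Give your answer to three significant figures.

I ≈ 0.737 µA

Parallel bank: R_p = 1/(1/1.26 + 1/66.2 + 1/2.55) = 0.8327 kΩ.
V_A by voltage divider: V_A = 44.0 × 0.8327/(38.6 + 0.8327) = 0.9291 mV.
Branch current I = V_A/R_E = 0.9291/1.26 = 0.7374 µA.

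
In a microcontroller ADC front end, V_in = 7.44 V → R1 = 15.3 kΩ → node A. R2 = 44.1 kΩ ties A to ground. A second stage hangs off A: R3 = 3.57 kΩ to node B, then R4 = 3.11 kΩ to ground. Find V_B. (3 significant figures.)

V_B ≈ 0.952 V

Node A sees R2 in parallel with the series input of stage 2, R3 + R4 = 6.680 kΩ.
R2 ‖ (R3+R4) = 5.801 kΩ.
V_A = 7.44 × 5.801/(15.3 + 5.801) = 2.045 V.
V_B = V_A × 0.4656 = 0.9523 V.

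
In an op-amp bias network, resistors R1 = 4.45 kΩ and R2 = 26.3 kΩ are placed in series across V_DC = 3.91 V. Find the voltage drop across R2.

V ≈ 3.34 V

Total series resistance ΣR = 4.45 + 26.3 = 30.75 kΩ.
V = V_DC · R/ΣR = 3.91 × 0.8553 = 3.344 V.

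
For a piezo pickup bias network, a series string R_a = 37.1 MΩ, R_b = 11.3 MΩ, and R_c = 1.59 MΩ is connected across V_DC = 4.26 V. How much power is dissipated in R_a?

ΣR = 49.99 MΩ → I = 4.26/49.99 = 0.08522 µA.
P(R_a) = I²·R_a = (0.08522)² × 37.1 = 0.2694 µW.

P ≈ 0.269 µW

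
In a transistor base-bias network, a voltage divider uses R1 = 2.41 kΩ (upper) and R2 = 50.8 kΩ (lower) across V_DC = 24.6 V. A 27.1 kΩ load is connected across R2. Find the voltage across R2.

V_out ≈ 21.6 V

R2 ‖ R_L = (50.8 × 27.1)/(50.8 + 27.1) = 17.67 kΩ.
Then V_out = V_DC · R2'/(R1 + R2') = 24.6 × 17.67/20.08 = 21.65 V.
(Unloaded it would be 23.5 V; the load pulls it down.)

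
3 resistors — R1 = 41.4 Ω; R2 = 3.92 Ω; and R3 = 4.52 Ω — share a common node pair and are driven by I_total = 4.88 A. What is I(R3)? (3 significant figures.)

Total conductance ΣG = 1/41.4 + 1/3.92 + 1/4.52 = 0.5005 (units of 1/Ω).
R3 takes the fraction G_k/ΣG = 0.2212/0.5005 = 0.4420, so I = 4.88 × 0.4420 = 2.157 A.

I ≈ 2.16 A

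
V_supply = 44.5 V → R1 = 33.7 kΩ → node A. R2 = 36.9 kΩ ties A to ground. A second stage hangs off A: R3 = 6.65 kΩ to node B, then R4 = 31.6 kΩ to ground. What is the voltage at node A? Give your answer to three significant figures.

V_A ≈ 15.9 V

Looking into the second stage from A: R3 + R4 = 38.25 kΩ appears in parallel with R2.
R2 ‖ (R3+R4) = 18.78 kΩ.
So V_A = 44.5 × 0.3579 = 15.93 V.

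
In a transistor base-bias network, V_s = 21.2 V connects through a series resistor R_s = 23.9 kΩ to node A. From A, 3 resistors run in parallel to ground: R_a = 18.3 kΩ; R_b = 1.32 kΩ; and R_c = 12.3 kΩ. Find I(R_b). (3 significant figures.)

Combine the parallel branches: R_p = (1/18.3 + 1/1.32 + 1/12.3)⁻¹ = 1.119 kΩ.
V_A = 21.2 × 1.119/25.02 = 0.9483 V.
Branch current I = V_A/R_b = 0.9483/1.32 = 0.7184 mA.

I ≈ 0.718 mA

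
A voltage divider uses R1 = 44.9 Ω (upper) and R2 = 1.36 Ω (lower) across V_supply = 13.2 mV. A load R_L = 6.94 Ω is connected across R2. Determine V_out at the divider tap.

V_out ≈ 0.326 mV

The load sits in parallel with R2, giving an effective lower resistance R2' = R2·R_L/(R2+R_L) = 1.137 Ω.
Then V_out = V_supply · R2'/(R1 + R2') = 13.2 × 1.137/46.04 = 0.3261 mV.
(Unloaded it would be 0.388 mV; the load pulls it down.)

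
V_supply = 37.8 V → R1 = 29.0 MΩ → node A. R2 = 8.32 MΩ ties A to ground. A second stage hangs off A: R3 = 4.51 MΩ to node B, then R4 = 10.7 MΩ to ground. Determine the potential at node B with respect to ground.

Node A sees R2 in parallel with the series input of stage 2, R3 + R4 = 15.21 MΩ.
Effective lower resistance at A: R2 ‖ 15.21 = 5.378 MΩ.
V_A = 37.8 × 5.378/(29.0 + 5.378) = 5.913 V.
V_B = V_A × 0.7035 = 4.160 V.

V_B ≈ 4.16 V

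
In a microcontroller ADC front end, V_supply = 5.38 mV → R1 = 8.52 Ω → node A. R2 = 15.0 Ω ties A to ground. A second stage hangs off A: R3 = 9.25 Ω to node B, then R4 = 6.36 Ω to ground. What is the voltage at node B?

The second stage (R3 + R4 = 15.61 Ω) loads node A in parallel with R2.
Effective lower resistance at A: R2 ‖ 15.61 = 7.649 Ω.
First divider: V_A = V_supply · 7.649/(8.52 + 7.649) = 2.545 mV.
Then the unloaded second divider: V_B = V_A × R4/(R3+R4) = 2.545 × 0.4074 = 1.037 mV.

V_B ≈ 1.04 mV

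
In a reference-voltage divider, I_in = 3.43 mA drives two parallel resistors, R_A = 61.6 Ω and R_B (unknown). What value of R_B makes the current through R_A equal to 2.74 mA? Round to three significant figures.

R_B ≈ 245 Ω

In a two-way split, I_A/I_in = R_B/(R_A + R_B).
With f = 0.7988, R_B = R_A · f/(1−f) = 61.6 × 3.971 = 244.6 Ω.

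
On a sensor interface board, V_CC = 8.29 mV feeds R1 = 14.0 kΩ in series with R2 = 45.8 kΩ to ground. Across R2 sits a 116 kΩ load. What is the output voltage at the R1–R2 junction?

V_out ≈ 5.81 mV

The load sits in parallel with R2, giving an effective lower resistance R2' = R2·R_L/(R2+R_L) = 32.84 kΩ.
Then V_out = V_CC · R2'/(R1 + R2') = 8.29 × 32.84/46.84 = 5.812 mV.
(Unloaded it would be 6.35 mV; the load pulls it down.)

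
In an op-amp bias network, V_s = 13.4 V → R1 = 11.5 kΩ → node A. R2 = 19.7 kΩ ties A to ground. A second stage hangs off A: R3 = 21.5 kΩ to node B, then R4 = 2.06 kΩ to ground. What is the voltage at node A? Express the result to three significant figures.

V_A ≈ 6.47 V

Node A sees R2 in parallel with the series input of stage 2, R3 + R4 = 23.56 kΩ.
R2 ‖ (R3+R4) = 10.73 kΩ.
First divider: V_A = V_s · 10.73/(11.5 + 10.73) = 6.468 V.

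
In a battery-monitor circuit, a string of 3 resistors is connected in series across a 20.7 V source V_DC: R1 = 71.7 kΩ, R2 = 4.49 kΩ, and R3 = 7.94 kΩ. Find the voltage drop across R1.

ΣR = 71.7 + 4.49 + 7.94 = 84.13 kΩ.
V = V_DC · R/ΣR = 20.7 × 0.8523 = 17.64 V.

V ≈ 17.6 V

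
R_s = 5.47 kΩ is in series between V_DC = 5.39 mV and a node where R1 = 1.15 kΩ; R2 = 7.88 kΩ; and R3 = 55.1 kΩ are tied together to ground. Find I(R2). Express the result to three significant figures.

Parallel bank: R_p = 1/(1/1.15 + 1/7.88 + 1/55.1) = 0.9856 kΩ.
Node voltage V_A = V_DC · R_p/(R_s + R_p) = 5.39 × 0.1527 = 0.8229 mV.
I(R2) = V_A / R2 = 0.8229/7.88 = 0.1044 µA.

I ≈ 0.104 µA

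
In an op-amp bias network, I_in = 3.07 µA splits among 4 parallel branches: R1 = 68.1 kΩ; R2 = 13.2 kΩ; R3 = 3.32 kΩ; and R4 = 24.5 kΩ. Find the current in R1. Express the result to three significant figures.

I ≈ 0.104 µA

ΣG = 1/68.1 + 1/13.2 + 1/3.32 + 1/24.5 = 0.4325.
By the current-divider rule, I = I_in · G_k/ΣG = 3.07 × 0.03396 = 0.1042 µA.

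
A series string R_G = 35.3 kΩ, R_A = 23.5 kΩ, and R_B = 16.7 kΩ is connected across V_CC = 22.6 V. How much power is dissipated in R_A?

P ≈ 2.11 mW

ΣR = 75.50 kΩ → I = 22.6/75.50 = 0.2993 mA.
V(R_A) = I·R = 7.034 V; P = V·I = 7.034 × 0.2993 = 2.106 mW.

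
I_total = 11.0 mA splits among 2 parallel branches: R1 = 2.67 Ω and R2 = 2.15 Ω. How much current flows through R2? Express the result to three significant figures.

Two-branch current divider: I_k = I_total · R_other/(R_1 + R_2).
I(R2) = 11.0 × 2.67/(2.67 + 2.15) = 11.0 × 0.5539 = 6.093 mA.

I ≈ 6.09 mA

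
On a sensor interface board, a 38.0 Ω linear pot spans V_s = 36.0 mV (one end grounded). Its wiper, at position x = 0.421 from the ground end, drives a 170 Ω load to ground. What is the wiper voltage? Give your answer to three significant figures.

V_out ≈ 14.4 mV

Split the track: R_lower = x·R_p = 16.00 Ω, R_upper = (1−x)·R_p = 22.00 Ω.
Lower segment in parallel with the load: 16.00 ‖ 170 = 14.62 Ω.
Loaded-divider output: V_out = 36.0 × 0.3992 = 14.37 mV.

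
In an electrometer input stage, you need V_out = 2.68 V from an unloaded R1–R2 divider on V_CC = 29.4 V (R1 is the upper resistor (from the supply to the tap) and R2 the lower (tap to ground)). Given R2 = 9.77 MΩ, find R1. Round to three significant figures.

Required fraction k = V_out/V_CC = 0.09116.
R1 = R2·(1/k − 1) = 9.77 × 9.970 = 97.41 MΩ.

R1 ≈ 97.4 MΩ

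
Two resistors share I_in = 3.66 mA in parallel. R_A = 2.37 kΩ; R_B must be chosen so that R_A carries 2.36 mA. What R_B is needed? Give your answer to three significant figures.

In a two-way split, I_A/I_in = R_B/(R_A + R_B).
2.36/3.66 = R_B/(R_A + R_B) → R_B = R_A · (0.6448)/(1 − 0.6448) = 2.37 × 1.815 = 4.302 kΩ.

R_B ≈ 4.30 kΩ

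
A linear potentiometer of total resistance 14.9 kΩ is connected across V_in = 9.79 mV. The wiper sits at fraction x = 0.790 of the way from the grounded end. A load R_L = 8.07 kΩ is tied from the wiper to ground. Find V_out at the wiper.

V_out ≈ 5.92 mV

Lower segment x·R_p = 11.77 kΩ; upper segment (1−x)·R_p = 3.129 kΩ.
R_L loads the lower segment: effective lower R = 4.788 kΩ.
V_out = 9.79 × 4.788/(3.129 + 4.788) = 5.921 mV.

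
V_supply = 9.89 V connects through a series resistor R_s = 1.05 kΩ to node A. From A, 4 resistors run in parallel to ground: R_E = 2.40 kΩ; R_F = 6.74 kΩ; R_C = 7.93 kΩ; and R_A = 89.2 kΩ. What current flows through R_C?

Parallel bank: R_p = 1/(1/2.40 + 1/6.74 + 1/7.93 + 1/89.2) = 1.424 kΩ.
V_A = 9.89 × 1.424/2.474 = 5.692 V.
Branch current I = V_A/R_C = 5.692/7.93 = 0.7178 mA.

I ≈ 0.718 mA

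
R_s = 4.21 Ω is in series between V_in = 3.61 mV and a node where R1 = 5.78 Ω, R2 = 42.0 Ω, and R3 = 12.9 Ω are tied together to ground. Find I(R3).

I ≈ 0.130 mA

Equivalent of the parallel group: R_p = 3.645 Ω.
Node voltage V_A = V_in · R_p/(R_s + R_p) = 3.61 × 0.4640 = 1.675 mV.
Branch current I = V_A/R3 = 1.675/12.9 = 0.1299 mA.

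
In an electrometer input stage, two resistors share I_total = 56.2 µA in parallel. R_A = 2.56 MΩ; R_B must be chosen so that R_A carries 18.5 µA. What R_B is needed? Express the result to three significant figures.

R_B ≈ 1.26 MΩ

The fraction through R_A equals R_B/(R_A+R_B).
18.5/56.2 = R_B/(R_A + R_B) → R_B = R_A · (0.3292)/(1 − 0.3292) = 2.56 × 0.4907 = 1.256 MΩ.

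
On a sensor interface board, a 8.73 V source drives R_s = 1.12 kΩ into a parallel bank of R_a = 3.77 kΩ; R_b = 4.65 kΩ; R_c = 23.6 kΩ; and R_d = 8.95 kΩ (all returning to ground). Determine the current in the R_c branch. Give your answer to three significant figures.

I ≈ 0.216 mA

Equivalent of the parallel group: R_p = 1.576 kΩ.
V_A = 8.73 × 1.576/2.696 = 5.104 V.
Branch current I = V_A/R_c = 5.104/23.6 = 0.2163 mA.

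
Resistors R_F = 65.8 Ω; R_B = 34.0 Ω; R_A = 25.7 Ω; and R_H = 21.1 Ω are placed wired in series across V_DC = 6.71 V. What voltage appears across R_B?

V ≈ 1.56 V

Series total: ΣR = 65.8 + 34.0 + 25.7 + 21.1 = 146.6 Ω.
V = V_DC · R/ΣR = 6.71 × 0.2319 = 1.556 V.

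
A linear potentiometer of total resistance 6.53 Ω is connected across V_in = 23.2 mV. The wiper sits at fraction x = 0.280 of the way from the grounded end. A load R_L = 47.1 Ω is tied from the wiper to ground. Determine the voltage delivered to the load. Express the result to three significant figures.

V_out ≈ 6.32 mV

Lower segment x·R_p = 1.828 Ω; upper segment (1−x)·R_p = 4.702 Ω.
Lower segment in parallel with the load: 1.828 ‖ 47.1 = 1.760 Ω.
Then V_out = V_in · 1.760/(4.702 + 1.760) = 6.319 mV.
(Unloaded: V_out = x·V_in = 6.50 mV.)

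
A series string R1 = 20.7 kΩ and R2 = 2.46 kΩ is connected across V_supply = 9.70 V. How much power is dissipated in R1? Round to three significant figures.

P ≈ 3.63 mW

Series current I = V_supply/ΣR = 9.70/23.16 = 0.4188 mA.
P = I²R = 0.1754 × 20.7 = 3.631 mW.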